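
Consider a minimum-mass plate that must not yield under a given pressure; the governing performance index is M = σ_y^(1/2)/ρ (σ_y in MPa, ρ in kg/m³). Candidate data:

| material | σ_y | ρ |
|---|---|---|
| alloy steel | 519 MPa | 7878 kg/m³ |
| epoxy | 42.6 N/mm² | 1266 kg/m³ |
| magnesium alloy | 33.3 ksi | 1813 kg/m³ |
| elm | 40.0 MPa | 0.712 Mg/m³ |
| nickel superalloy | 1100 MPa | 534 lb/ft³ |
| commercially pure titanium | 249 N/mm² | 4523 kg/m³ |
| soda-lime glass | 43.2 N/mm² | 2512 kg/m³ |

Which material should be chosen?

elm

Convert each candidate to consistent units, then evaluate M:
  alloy steel: σ_y = 519.0 MPa, ρ = 7878 kg/m³
  epoxy: σ_y = 42.60 MPa, ρ = 1266 kg/m³
  magnesium alloy: σ_y = 229.6 MPa, ρ = 1813 kg/m³
  elm: σ_y = 40.00 MPa, ρ = 712.0 kg/m³
  nickel superalloy: σ_y = 1100 MPa, ρ = 8554 kg/m³
  commercially pure titanium: σ_y = 249.0 MPa, ρ = 4523 kg/m³
  soda-lime glass: σ_y = 43.20 MPa, ρ = 2512 kg/m³
  elm: M = 8.88×10⁻³
  magnesium alloy: M = 8.36×10⁻³
  epoxy: M = 5.16×10⁻³
  nickel superalloy: M = 3.88×10⁻³
  commercially pure titanium: M = 3.49×10⁻³
  alloy steel: M = 2.89×10⁻³
  soda-lime glass: M = 2.62×10⁻³
The maximum is for elm.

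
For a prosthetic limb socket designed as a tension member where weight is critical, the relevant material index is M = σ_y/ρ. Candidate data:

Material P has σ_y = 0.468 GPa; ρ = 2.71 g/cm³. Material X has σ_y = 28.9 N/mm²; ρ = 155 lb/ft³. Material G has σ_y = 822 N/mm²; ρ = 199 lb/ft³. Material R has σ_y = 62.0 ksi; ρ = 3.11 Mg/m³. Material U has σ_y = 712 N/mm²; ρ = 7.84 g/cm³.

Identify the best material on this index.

material G

Normalizing units and computing the index:
  material P: σ_y = 468.0 MPa, ρ = 2710 kg/m³
  material X: σ_y = 28.90 MPa, ρ = 2483 kg/m³
  material G: σ_y = 822.0 MPa, ρ = 3188 kg/m³
  material R: σ_y = 427.5 MPa, ρ = 3110 kg/m³
  material U: σ_y = 712.0 MPa, ρ = 7840 kg/m³
  material G: M = 258 kN·m/kg
  material P: M = 173 kN·m/kg
  material R: M = 137 kN·m/kg
  material U: M = 90.8 kN·m/kg
  material X: M = 11.6 kN·m/kg
Material G ranks first.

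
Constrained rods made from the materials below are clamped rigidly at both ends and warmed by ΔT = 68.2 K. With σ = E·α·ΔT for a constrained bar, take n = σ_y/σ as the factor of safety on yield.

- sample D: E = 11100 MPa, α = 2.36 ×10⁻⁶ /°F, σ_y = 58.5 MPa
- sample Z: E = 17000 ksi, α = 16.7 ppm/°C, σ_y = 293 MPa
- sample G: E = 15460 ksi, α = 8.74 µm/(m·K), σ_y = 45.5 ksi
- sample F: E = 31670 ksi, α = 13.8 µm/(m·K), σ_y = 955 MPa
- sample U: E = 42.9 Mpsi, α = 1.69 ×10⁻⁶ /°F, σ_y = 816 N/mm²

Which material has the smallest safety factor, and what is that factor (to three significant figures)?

sample Z, n = 2.19

Per material, after unit conversion:
  sample D: E = 11.10, α = 4.25, σ_y = 58.50 → σ = 3.22 MPa, n = 18.2
  sample Z: E = 117.2, α = 16.7, σ_y = 293.0 → σ = 133 MPa, n = 2.19
  sample G: E = 106.6, α = 8.74, σ_y = 313.7 → σ = 63.5 MPa, n = 4.94
  sample F: E = 218.4, α = 13.8, σ_y = 955.0 → σ = 206 MPa, n = 4.65
  sample U: E = 295.8, α = 3.04, σ_y = 816.0 → σ = 61.4 MPa, n = 13.3
Sample Z has the lowest safety factor, n = 2.19.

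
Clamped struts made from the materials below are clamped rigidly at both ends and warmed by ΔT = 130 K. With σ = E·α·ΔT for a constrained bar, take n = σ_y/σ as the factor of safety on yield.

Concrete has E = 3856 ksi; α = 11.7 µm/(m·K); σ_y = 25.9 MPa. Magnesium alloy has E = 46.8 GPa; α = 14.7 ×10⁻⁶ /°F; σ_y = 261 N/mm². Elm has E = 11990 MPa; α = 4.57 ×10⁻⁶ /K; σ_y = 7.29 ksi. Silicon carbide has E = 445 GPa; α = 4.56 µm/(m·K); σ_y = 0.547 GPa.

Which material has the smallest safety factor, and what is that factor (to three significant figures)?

Converting E to GPa, α to ×10⁻⁶/K, σ_y to MPa, then σ and n for each:
  concrete: E = 26.59, α = 11.7, σ_y = 25.90 → σ = 40.4 MPa, n = 0.640
  magnesium alloy: E = 46.80, α = 26.5, σ_y = 261.0 → σ = 161 MPa, n = 1.62
  elm: E = 11.99, α = 4.57, σ_y = 50.26 → σ = 7.12 MPa, n = 7.06
  silicon carbide: E = 445.0, α = 4.56, σ_y = 547.0 → σ = 264 MPa, n = 2.07
Smallest n: concrete with n = 0.640.

concrete, n = 0.640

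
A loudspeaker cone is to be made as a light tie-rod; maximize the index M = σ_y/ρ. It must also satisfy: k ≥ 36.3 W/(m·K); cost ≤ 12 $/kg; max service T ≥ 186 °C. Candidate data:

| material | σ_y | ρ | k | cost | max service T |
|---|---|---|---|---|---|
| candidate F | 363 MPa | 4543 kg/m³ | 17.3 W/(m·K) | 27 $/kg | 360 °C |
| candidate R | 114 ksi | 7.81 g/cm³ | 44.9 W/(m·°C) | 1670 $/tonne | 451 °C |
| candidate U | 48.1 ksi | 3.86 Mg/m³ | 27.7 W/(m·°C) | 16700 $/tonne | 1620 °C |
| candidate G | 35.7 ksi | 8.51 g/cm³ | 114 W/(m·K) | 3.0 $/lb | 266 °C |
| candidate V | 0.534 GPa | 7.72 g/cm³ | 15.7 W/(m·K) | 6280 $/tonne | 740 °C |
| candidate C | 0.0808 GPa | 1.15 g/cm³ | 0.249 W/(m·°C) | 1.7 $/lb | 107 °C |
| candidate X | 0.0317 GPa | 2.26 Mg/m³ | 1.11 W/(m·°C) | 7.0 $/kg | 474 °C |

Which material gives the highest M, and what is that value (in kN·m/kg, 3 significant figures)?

candidate R, M = 101 kN·m/kg

Screen on constraints: k ≥ 36.3 W/(m·K); cost ≤ 12 $/kg; max service T ≥ 186 °C. Survivors: candidate R, candidate G.
After converting to SI:
  candidate R: σ_y = 786.0 MPa, ρ = 7810 kg/m³
  candidate G: σ_y = 246.1 MPa, ρ = 8510 kg/m³
  candidate R: M = 101 kN·m/kg
  candidate G: M = 28.9 kN·m/kg
Candidate R has the largest M.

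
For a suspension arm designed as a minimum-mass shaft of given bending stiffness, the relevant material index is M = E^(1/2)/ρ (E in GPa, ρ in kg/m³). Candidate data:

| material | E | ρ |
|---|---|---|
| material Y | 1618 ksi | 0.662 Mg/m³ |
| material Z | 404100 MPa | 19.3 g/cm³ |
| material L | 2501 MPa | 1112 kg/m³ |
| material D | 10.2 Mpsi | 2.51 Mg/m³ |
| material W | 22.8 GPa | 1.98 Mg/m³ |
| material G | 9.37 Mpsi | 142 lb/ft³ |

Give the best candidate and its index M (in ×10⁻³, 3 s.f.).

In SI units:
  material Y: E = 11.16 GPa, ρ = 662.0 kg/m³
  material Z: E = 404.1 GPa, ρ = 19300 kg/m³
  material L: E = 2.501 GPa, ρ = 1112 kg/m³
  material D: E = 70.33 GPa, ρ = 2510 kg/m³
  material W: E = 22.80 GPa, ρ = 1980 kg/m³
  material G: E = 64.60 GPa, ρ = 2275 kg/m³
  material Y: M = 5.05×10⁻³
  material G: M = 3.53×10⁻³
  material D: M = 3.34×10⁻³
  material W: M = 2.41×10⁻³
  material L: M = 1.42×10⁻³
  material Z: M = 1.04×10⁻³
The maximum is for material Y.

material Y, M = 5.05×10⁻³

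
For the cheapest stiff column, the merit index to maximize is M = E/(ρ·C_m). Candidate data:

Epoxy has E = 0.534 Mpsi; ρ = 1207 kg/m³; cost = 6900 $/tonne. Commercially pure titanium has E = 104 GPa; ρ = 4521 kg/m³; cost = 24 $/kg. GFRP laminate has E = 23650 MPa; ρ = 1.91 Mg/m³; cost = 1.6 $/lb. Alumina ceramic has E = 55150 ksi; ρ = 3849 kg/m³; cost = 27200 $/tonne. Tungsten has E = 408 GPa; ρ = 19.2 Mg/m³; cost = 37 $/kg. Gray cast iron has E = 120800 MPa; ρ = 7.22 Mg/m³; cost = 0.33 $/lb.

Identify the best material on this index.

Convert each candidate to consistent units, then evaluate M:
  epoxy: E = 3.682 GPa, ρ = 1207 kg/m³, cost = 6.900 $/kg
  commercially pure titanium: E = 104.0 GPa, ρ = 4521 kg/m³, cost = 24.00 $/kg
  GFRP laminate: E = 23.65 GPa, ρ = 1910 kg/m³, cost = 3.527 $/kg
  alumina ceramic: E = 380.2 GPa, ρ = 3849 kg/m³, cost = 27.20 $/kg
  tungsten: E = 408.0 GPa, ρ = 19200 kg/m³, cost = 37.00 $/kg
  gray cast iron: E = 120.8 GPa, ρ = 7220 kg/m³, cost = 0.7275 $/kg
  gray cast iron: M = 23.0 MN·m per $
  alumina ceramic: M = 3.63 MN·m per $
  GFRP laminate: M = 3.51 MN·m per $
  commercially pure titanium: M = 0.958 MN·m per $
  tungsten: M = 0.574 MN·m per $
  epoxy: M = 0.442 MN·m per $
Highest index: gray cast iron.

gray cast iron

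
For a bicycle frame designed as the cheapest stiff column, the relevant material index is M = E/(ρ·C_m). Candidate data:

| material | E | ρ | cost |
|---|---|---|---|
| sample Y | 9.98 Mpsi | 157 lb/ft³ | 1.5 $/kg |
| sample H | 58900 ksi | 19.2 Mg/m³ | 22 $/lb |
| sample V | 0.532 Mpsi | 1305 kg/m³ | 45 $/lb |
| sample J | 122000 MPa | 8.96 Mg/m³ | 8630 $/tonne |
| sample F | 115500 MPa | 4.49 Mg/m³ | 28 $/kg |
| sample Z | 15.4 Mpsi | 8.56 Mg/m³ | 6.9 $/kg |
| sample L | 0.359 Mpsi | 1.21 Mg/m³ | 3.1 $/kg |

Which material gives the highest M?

Normalizing units and computing the index:
  sample Y: E = 68.81 GPa, ρ = 2515 kg/m³, cost = 1.500 $/kg
  sample H: E = 406.1 GPa, ρ = 19200 kg/m³, cost = 48.50 $/kg
  sample V: E = 3.668 GPa, ρ = 1305 kg/m³, cost = 99.21 $/kg
  sample J: E = 122.0 GPa, ρ = 8960 kg/m³, cost = 8.630 $/kg
  sample F: E = 115.5 GPa, ρ = 4490 kg/m³, cost = 28.00 $/kg
  sample Z: E = 106.2 GPa, ρ = 8560 kg/m³, cost = 6.900 $/kg
  sample L: E = 2.475 GPa, ρ = 1210 kg/m³, cost = 3.100 $/kg
  sample Y: M = 18.2 MN·m per $
  sample Z: M = 1.80 MN·m per $
  sample J: M = 1.58 MN·m per $
  sample F: M = 0.919 MN·m per $
  sample L: M = 0.660 MN·m per $
  sample H: M = 0.436 MN·m per $
  sample V: M = 0.0283 MN·m per $
Sample Y has the largest M.

sample Y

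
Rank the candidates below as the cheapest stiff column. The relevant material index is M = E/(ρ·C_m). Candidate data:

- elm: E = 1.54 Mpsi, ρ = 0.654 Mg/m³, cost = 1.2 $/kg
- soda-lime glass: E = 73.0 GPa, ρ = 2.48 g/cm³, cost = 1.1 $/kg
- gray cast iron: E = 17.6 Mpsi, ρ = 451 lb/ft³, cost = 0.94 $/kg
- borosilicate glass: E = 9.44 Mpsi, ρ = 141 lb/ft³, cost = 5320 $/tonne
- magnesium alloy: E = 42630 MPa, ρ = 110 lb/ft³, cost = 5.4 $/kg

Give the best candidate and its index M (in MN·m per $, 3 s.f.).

Putting every candidate on a common basis:
  elm: E = 10.62 GPa, ρ = 654.0 kg/m³, cost = 1.200 $/kg
  soda-lime glass: E = 73.00 GPa, ρ = 2480 kg/m³, cost = 1.100 $/kg
  gray cast iron: E = 121.3 GPa, ρ = 7224 kg/m³, cost = 0.9400 $/kg
  borosilicate glass: E = 65.09 GPa, ρ = 2259 kg/m³, cost = 5.320 $/kg
  magnesium alloy: E = 42.63 GPa, ρ = 1762 kg/m³, cost = 5.400 $/kg
  soda-lime glass: M = 26.8 MN·m per $
  gray cast iron: M = 17.9 MN·m per $
  elm: M = 13.5 MN·m per $
  borosilicate glass: M = 5.42 MN·m per $
  magnesium alloy: M = 4.48 MN·m per $
Highest index: soda-lime glass.

soda-lime glass, M = 26.8 MN·m per $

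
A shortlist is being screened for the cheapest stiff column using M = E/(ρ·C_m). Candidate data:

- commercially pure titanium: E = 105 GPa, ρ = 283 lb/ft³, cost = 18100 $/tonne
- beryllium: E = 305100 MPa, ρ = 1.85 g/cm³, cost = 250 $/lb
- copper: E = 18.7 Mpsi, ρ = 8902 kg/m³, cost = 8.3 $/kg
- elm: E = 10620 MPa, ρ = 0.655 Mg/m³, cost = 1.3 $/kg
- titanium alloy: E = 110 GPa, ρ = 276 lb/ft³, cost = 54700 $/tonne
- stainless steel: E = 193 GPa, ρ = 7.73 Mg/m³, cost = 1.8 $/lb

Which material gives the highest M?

elm

Putting every candidate on a common basis:
  commercially pure titanium: E = 105.0 GPa, ρ = 4533 kg/m³, cost = 18.10 $/kg
  beryllium: E = 305.1 GPa, ρ = 1850 kg/m³, cost = 551.1 $/kg
  copper: E = 128.9 GPa, ρ = 8902 kg/m³, cost = 8.300 $/kg
  elm: E = 10.62 GPa, ρ = 655.0 kg/m³, cost = 1.300 $/kg
  titanium alloy: E = 110.0 GPa, ρ = 4421 kg/m³, cost = 54.70 $/kg
  stainless steel: E = 193.0 GPa, ρ = 7730 kg/m³, cost = 3.968 $/kg
  elm: M = 12.5 MN·m per $
  stainless steel: M = 6.29 MN·m per $
  copper: M = 1.74 MN·m per $
  commercially pure titanium: M = 1.28 MN·m per $
  titanium alloy: M = 0.455 MN·m per $
  beryllium: M = 0.299 MN·m per $
Highest index: elm.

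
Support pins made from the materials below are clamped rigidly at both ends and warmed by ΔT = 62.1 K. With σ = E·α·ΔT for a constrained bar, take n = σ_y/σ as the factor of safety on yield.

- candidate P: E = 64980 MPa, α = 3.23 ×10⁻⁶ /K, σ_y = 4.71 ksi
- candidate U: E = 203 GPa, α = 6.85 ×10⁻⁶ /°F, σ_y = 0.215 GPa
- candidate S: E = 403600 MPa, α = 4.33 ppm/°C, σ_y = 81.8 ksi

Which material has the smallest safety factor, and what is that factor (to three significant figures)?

candidate U, n = 1.38

Per material, after unit conversion:
  candidate P: E = 64.98, α = 3.23, σ_y = 32.47 → σ = 13.0 MPa, n = 2.49
  candidate U: E = 203.0, α = 12.3, σ_y = 215.0 → σ = 155 MPa, n = 1.38
  candidate S: E = 403.6, α = 4.33, σ_y = 564.0 → σ = 109 MPa, n = 5.20
Smallest n: candidate U with n = 1.38.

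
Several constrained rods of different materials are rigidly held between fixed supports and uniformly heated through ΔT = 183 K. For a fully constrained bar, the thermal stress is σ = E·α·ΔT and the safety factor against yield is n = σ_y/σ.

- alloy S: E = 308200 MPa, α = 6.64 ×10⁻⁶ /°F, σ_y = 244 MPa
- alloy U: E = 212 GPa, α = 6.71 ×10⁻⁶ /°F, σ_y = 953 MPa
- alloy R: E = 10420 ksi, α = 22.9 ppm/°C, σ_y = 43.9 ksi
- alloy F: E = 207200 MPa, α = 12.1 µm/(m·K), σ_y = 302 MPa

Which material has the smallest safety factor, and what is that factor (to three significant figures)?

alloy S, n = 0.362

Converting E to GPa, α to ×10⁻⁶/K, σ_y to MPa, then σ and n for each:
  alloy S: E = 308.2, α = 12.0, σ_y = 244.0 → σ = 674 MPa, n = 0.362
  alloy U: E = 212.0, α = 12.1, σ_y = 953.0 → σ = 469 MPa, n = 2.03
  alloy R: E = 71.84, α = 22.9, σ_y = 302.7 → σ = 301 MPa, n = 1.01
  alloy F: E = 207.2, α = 12.1, σ_y = 302.0 → σ = 459 MPa, n = 0.658
The minimum is alloy S at n = 0.362.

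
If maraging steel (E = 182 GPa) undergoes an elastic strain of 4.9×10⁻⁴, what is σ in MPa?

89.2 MPa

σ = E·ε = 182000 MPa × 4.9×10⁻⁴ = 89.2 MPa.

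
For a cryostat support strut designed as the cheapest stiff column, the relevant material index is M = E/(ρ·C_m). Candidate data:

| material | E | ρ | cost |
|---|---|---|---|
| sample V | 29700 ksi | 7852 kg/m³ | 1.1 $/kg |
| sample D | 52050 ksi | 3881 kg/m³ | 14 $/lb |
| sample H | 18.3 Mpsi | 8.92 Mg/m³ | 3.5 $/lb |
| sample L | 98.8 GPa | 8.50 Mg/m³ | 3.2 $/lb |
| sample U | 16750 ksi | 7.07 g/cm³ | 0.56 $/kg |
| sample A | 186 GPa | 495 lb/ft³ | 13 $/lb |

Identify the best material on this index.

sample U

Putting every candidate on a common basis:
  sample V: E = 204.8 GPa, ρ = 7852 kg/m³, cost = 1.100 $/kg
  sample D: E = 358.9 GPa, ρ = 3881 kg/m³, cost = 30.86 $/kg
  sample H: E = 126.2 GPa, ρ = 8920 kg/m³, cost = 7.716 $/kg
  sample L: E = 98.80 GPa, ρ = 8500 kg/m³, cost = 7.055 $/kg
  sample U: E = 115.5 GPa, ρ = 7070 kg/m³, cost = 0.5600 $/kg
  sample A: E = 186.0 GPa, ρ = 7929 kg/m³, cost = 28.66 $/kg
  sample U: M = 29.2 MN·m per $
  sample V: M = 23.7 MN·m per $
  sample D: M = 3.00 MN·m per $
  sample H: M = 1.83 MN·m per $
  sample L: M = 1.65 MN·m per $
  sample A: M = 0.818 MN·m per $
Sample U ranks first.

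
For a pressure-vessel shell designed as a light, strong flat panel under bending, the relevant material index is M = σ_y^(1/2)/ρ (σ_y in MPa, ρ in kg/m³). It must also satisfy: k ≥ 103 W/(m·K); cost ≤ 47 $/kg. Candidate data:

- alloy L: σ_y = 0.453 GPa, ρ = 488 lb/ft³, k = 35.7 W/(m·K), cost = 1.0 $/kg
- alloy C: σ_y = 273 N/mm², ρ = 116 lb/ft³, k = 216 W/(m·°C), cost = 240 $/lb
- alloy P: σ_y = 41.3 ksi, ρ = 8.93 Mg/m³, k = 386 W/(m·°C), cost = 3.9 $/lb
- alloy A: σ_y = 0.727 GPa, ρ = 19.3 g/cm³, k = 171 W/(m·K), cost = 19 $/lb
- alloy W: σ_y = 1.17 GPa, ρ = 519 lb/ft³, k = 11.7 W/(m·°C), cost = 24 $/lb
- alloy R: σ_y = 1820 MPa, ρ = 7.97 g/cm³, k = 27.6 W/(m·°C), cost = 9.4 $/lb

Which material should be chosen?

Screen on constraints: k ≥ 103 W/(m·K); cost ≤ 47 $/kg. Survivors: alloy P, alloy A.
In SI units:
  alloy P: σ_y = 284.8 MPa, ρ = 8930 kg/m³
  alloy A: σ_y = 727.0 MPa, ρ = 19300 kg/m³
  alloy P: M = 1.89×10⁻³
  alloy A: M = 1.40×10⁻³
Highest index: alloy P.

alloy P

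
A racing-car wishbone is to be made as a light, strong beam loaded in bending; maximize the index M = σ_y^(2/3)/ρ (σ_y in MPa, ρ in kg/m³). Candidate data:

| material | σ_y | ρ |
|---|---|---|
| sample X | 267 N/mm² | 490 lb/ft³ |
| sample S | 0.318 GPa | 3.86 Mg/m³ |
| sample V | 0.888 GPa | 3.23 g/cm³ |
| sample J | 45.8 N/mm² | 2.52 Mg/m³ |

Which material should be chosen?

sample V

After converting to SI:
  sample X: σ_y = 267.0 MPa, ρ = 7849 kg/m³
  sample S: σ_y = 318.0 MPa, ρ = 3860 kg/m³
  sample V: σ_y = 888.0 MPa, ρ = 3230 kg/m³
  sample J: σ_y = 45.80 MPa, ρ = 2520 kg/m³
  sample V: M = 28.6×10⁻³
  sample S: M = 12.1×10⁻³
  sample X: M = 5.28×10⁻³
  sample J: M = 5.08×10⁻³
Sample V ranks first.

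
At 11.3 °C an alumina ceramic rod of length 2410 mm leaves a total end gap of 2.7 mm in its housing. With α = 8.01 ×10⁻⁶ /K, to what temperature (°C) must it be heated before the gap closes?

151 °C

α·L₀·ΔT = 2.7 mm ⇒ ΔT = 2.7 / (8.01×10⁻⁶ × 2410.0) = 139.9 K.
T = 11.3 + 139.9 = 151.2 °C.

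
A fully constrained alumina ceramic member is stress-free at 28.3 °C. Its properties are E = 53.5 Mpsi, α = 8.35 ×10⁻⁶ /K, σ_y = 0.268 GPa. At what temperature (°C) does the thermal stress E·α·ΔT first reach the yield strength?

115 °C

E = 53.5 Mpsi = 368.9 GPa.
σ_y = 0.268 GPa = 268.0 MPa.
E·α·ΔT = 268.0 MPa ⇒ ΔT = 268.0 / (368.9×10³ × 8.35×10⁻⁶) = 87.01 K.
T = 28.3 + 87.01 = 115.3 °C.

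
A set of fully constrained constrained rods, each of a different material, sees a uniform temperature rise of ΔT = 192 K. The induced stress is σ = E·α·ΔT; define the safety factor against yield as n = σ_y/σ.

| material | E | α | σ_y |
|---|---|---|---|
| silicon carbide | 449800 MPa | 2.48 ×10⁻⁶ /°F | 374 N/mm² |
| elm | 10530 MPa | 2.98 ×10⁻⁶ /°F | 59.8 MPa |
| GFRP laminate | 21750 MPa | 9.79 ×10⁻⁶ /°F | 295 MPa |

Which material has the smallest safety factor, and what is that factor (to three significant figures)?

silicon carbide, n = 0.970

Converting E to GPa, α to ×10⁻⁶/K, σ_y to MPa, then σ and n for each:
  silicon carbide: E = 449.8, α = 4.46, σ_y = 374.0 → σ = 386 MPa, n = 0.970
  elm: E = 10.53, α = 5.36, σ_y = 59.80 → σ = 10.8 MPa, n = 5.51
  GFRP laminate: E = 21.75, α = 17.6, σ_y = 295.0 → σ = 73.6 MPa, n = 4.01
Silicon carbide has the lowest safety factor, n = 0.970.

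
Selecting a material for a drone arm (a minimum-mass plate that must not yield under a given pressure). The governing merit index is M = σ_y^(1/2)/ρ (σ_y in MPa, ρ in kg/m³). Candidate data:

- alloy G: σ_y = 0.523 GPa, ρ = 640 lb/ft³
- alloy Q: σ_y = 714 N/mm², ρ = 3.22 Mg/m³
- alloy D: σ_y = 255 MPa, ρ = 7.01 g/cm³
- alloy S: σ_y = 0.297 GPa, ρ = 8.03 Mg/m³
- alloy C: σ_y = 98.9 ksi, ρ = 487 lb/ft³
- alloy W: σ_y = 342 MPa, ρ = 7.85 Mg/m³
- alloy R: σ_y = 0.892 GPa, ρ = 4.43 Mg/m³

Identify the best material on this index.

alloy Q

After converting to SI:
  alloy G: σ_y = 523.0 MPa, ρ = 10250 kg/m³
  alloy Q: σ_y = 714.0 MPa, ρ = 3220 kg/m³
  alloy D: σ_y = 255.0 MPa, ρ = 7010 kg/m³
  alloy S: σ_y = 297.0 MPa, ρ = 8030 kg/m³
  alloy C: σ_y = 681.9 MPa, ρ = 7801 kg/m³
  alloy W: σ_y = 342.0 MPa, ρ = 7850 kg/m³
  alloy R: σ_y = 892.0 MPa, ρ = 4430 kg/m³
  alloy Q: M = 8.30×10⁻³
  alloy R: M = 6.74×10⁻³
  alloy C: M = 3.35×10⁻³
  alloy W: M = 2.36×10⁻³
  alloy D: M = 2.28×10⁻³
  alloy G: M = 2.23×10⁻³
  alloy S: M = 2.15×10⁻³
Highest index: alloy Q.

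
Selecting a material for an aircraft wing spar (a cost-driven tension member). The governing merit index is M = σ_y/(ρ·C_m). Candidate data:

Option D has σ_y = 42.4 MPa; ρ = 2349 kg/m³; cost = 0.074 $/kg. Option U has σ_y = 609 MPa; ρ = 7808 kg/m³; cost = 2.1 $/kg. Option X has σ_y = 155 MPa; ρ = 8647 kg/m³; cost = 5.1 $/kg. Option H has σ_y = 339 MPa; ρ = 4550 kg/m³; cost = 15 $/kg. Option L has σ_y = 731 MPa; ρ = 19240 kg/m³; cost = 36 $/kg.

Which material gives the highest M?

option D

Computing M directly (units already consistent):
  option D: M = 244 kN·m per $
  option U: M = 37.1 kN·m per $
  option H: M = 4.97 kN·m per $
  option X: M = 3.51 kN·m per $
  option L: M = 1.06 kN·m per $
Highest index: option D.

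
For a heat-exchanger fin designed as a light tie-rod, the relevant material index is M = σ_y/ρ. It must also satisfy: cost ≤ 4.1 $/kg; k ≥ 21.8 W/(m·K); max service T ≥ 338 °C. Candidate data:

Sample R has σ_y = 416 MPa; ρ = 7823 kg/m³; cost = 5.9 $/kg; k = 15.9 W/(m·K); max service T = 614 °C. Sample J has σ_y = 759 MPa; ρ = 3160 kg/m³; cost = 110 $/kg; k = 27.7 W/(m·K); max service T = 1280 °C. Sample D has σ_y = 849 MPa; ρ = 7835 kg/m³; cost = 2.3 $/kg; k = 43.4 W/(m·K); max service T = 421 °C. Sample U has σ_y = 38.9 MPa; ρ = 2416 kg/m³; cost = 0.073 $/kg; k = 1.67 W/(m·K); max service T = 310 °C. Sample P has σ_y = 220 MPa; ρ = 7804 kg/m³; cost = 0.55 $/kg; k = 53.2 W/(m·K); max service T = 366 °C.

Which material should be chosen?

sample D

Screen on constraints: cost ≤ 4.1 $/kg; k ≥ 21.8 W/(m·K); max service T ≥ 338 °C. Survivors: sample D, sample P.
Per-candidate index values:
  sample D: M = 108 kN·m/kg
  sample P: M = 28.2 kN·m/kg
Highest index: sample D.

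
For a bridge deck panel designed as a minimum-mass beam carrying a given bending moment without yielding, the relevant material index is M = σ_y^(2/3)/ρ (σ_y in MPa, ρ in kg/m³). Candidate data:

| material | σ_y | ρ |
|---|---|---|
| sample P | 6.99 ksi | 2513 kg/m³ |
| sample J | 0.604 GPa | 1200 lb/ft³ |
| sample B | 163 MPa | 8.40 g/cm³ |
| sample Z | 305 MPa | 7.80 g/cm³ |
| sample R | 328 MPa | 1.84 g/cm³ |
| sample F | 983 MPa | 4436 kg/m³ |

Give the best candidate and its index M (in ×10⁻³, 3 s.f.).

Convert each candidate to consistent units, then evaluate M:
  sample P: σ_y = 48.19 MPa, ρ = 2513 kg/m³
  sample J: σ_y = 604.0 MPa, ρ = 19220 kg/m³
  sample B: σ_y = 163.0 MPa, ρ = 8400 kg/m³
  sample Z: σ_y = 305.0 MPa, ρ = 7800 kg/m³
  sample R: σ_y = 328.0 MPa, ρ = 1840 kg/m³
  sample F: σ_y = 983.0 MPa, ρ = 4436 kg/m³
  sample R: M = 25.8×10⁻³
  sample F: M = 22.3×10⁻³
  sample Z: M = 5.81×10⁻³
  sample P: M = 5.27×10⁻³
  sample J: M = 3.72×10⁻³
  sample B: M = 3.55×10⁻³
Sample R ranks first.

sample R, M = 25.8×10⁻³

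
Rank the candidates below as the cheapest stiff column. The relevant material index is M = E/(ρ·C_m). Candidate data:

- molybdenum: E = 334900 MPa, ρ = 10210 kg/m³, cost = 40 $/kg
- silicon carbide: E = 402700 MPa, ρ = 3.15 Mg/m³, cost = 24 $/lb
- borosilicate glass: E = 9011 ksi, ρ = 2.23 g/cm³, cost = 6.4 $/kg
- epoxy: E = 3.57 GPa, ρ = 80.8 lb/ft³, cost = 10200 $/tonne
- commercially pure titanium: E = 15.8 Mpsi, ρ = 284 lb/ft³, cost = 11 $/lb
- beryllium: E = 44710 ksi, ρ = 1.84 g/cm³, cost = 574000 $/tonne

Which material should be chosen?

Convert each candidate to consistent units, then evaluate M:
  molybdenum: E = 334.9 GPa, ρ = 10210 kg/m³, cost = 40.00 $/kg
  silicon carbide: E = 402.7 GPa, ρ = 3150 kg/m³, cost = 52.91 $/kg
  borosilicate glass: E = 62.13 GPa, ρ = 2230 kg/m³, cost = 6.400 $/kg
  epoxy: E = 3.570 GPa, ρ = 1294 kg/m³, cost = 10.20 $/kg
  commercially pure titanium: E = 108.9 GPa, ρ = 4549 kg/m³, cost = 24.25 $/kg
  beryllium: E = 308.3 GPa, ρ = 1840 kg/m³, cost = 574.0 $/kg
  borosilicate glass: M = 4.35 MN·m per $
  silicon carbide: M = 2.42 MN·m per $
  commercially pure titanium: M = 0.987 MN·m per $
  molybdenum: M = 0.820 MN·m per $
  beryllium: M = 0.292 MN·m per $
  epoxy: M = 0.270 MN·m per $
The maximum is for borosilicate glass.

borosilicate glass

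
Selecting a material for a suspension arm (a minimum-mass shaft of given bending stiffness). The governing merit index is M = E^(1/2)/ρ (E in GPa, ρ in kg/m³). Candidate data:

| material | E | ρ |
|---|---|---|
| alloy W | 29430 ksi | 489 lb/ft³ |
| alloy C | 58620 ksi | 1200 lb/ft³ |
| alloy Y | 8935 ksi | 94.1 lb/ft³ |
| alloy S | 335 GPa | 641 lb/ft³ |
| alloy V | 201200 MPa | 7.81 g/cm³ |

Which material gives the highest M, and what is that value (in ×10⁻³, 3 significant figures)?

alloy Y, M = 5.21×10⁻³

Normalizing units and computing the index:
  alloy W: E = 202.9 GPa, ρ = 7833 kg/m³
  alloy C: E = 404.2 GPa, ρ = 19220 kg/m³
  alloy Y: E = 61.60 GPa, ρ = 1507 kg/m³
  alloy S: E = 335.0 GPa, ρ = 10270 kg/m³
  alloy V: E = 201.2 GPa, ρ = 7810 kg/m³
  alloy Y: M = 5.21×10⁻³
  alloy W: M = 1.82×10⁻³
  alloy V: M = 1.82×10⁻³
  alloy S: M = 1.78×10⁻³
  alloy C: M = 1.05×10⁻³
Highest index: alloy Y.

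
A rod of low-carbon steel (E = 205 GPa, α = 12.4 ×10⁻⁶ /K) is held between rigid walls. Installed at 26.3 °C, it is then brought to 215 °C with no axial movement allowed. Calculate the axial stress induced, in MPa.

480 MPa

ΔT = 188.7 K. Constrained thermal stress σ = E·α·ΔT = 205.0×10³ MPa × 12.4×10⁻⁶ × 188.7 = 480 MPa (compressive).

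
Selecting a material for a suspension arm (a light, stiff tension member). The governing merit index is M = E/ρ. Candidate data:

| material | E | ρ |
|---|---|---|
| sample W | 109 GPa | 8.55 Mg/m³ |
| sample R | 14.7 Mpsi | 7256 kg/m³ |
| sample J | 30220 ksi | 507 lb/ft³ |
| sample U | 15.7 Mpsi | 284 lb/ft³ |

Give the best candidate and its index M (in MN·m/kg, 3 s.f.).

sample J, M = 25.7 MN·m/kg

In SI units:
  sample W: E = 109.0 GPa, ρ = 8550 kg/m³
  sample R: E = 101.4 GPa, ρ = 7256 kg/m³
  sample J: E = 208.4 GPa, ρ = 8121 kg/m³
  sample U: E = 108.2 GPa, ρ = 4549 kg/m³
  sample J: M = 25.7 MN·m/kg
  sample U: M = 23.8 MN·m/kg
  sample R: M = 14.0 MN·m/kg
  sample W: M = 12.7 MN·m/kg
Sample J has the largest M.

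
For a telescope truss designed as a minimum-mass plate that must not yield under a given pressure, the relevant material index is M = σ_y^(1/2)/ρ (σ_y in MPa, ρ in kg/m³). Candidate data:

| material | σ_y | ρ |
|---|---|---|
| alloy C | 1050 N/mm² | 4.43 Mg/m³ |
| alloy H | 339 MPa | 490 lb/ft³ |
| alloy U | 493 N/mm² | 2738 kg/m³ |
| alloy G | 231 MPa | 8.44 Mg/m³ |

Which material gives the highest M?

In SI units:
  alloy C: σ_y = 1050 MPa, ρ = 4430 kg/m³
  alloy H: σ_y = 339.0 MPa, ρ = 7849 kg/m³
  alloy U: σ_y = 493.0 MPa, ρ = 2738 kg/m³
  alloy G: σ_y = 231.0 MPa, ρ = 8440 kg/m³
  alloy U: M = 8.11×10⁻³
  alloy C: M = 7.31×10⁻³
  alloy H: M = 2.35×10⁻³
  alloy G: M = 1.80×10⁻³
The maximum is for alloy U.

alloy U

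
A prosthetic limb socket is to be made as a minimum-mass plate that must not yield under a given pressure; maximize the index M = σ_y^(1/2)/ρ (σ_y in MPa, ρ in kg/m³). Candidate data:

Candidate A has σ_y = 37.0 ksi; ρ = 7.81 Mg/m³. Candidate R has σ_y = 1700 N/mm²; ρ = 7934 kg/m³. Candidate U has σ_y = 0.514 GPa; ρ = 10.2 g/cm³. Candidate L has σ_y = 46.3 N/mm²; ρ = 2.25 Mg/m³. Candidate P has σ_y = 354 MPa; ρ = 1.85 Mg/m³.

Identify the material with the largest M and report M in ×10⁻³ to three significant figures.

candidate P, M = 10.2×10⁻³

In SI units:
  candidate A: σ_y = 255.1 MPa, ρ = 7810 kg/m³
  candidate R: σ_y = 1700 MPa, ρ = 7934 kg/m³
  candidate U: σ_y = 514.0 MPa, ρ = 10200 kg/m³
  candidate L: σ_y = 46.30 MPa, ρ = 2250 kg/m³
  candidate P: σ_y = 354.0 MPa, ρ = 1850 kg/m³
  candidate P: M = 10.2×10⁻³
  candidate R: M = 5.20×10⁻³
  candidate L: M = 3.02×10⁻³
  candidate U: M = 2.22×10⁻³
  candidate A: M = 2.05×10⁻³
Candidate P ranks first.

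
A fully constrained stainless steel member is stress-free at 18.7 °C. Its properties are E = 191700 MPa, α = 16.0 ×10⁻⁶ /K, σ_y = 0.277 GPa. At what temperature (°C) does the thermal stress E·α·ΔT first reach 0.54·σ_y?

E = 191700 MPa = 191.7 GPa.
σ_y = 0.277 GPa = 277.0 MPa.
E·α·ΔT = 149.6 MPa ⇒ ΔT = 149.6 / (191.7×10³ × 16.0×10⁻⁶) = 48.77 K.
T = 18.7 + 48.77 = 67.47 °C.

67.5 °C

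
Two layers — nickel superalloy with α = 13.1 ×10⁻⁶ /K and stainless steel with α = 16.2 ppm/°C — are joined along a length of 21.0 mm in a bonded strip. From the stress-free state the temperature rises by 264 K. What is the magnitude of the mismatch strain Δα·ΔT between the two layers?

Δα = |13.1 − 16.2|×10⁻⁶/K = 3.10×10⁻⁶/K.
Mismatch strain = Δα·ΔT = 3.10×10⁻⁶ × 264.0 = 8.18×10⁻⁴.

8.18×10⁻⁴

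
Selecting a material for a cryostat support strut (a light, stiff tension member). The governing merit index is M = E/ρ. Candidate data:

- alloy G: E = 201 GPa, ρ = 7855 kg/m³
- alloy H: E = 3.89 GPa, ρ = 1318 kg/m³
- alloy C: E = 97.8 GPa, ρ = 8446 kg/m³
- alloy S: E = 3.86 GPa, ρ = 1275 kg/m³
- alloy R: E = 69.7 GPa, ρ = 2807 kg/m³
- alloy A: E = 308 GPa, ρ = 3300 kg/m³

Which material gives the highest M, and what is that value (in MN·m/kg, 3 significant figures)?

alloy A, M = 93.3 MN·m/kg

Per-candidate index values:
  alloy A: M = 93.3 MN·m/kg
  alloy G: M = 25.6 MN·m/kg
  alloy R: M = 24.8 MN·m/kg
  alloy C: M = 11.6 MN·m/kg
  alloy S: M = 3.03 MN·m/kg
  alloy H: M = 2.95 MN·m/kg
Highest index: alloy A.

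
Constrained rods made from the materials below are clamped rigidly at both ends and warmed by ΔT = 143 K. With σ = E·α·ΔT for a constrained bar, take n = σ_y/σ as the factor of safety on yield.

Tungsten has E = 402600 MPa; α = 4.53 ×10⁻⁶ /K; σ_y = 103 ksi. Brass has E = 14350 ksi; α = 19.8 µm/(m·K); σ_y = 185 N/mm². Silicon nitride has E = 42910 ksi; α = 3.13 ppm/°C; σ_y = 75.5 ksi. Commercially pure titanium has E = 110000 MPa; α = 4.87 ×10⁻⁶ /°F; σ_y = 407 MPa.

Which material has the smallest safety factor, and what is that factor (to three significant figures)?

Per material, after unit conversion:
  tungsten: E = 402.6, α = 4.53, σ_y = 710.2 → σ = 261 MPa, n = 2.72
  brass: E = 98.94, α = 19.8, σ_y = 185.0 → σ = 280 MPa, n = 0.660
  silicon nitride: E = 295.9, α = 3.13, σ_y = 520.6 → σ = 132 MPa, n = 3.93
  commercially pure titanium: E = 110.0, α = 8.77, σ_y = 407.0 → σ = 138 MPa, n = 2.95
Brass has the lowest safety factor, n = 0.660.

brass, n = 0.660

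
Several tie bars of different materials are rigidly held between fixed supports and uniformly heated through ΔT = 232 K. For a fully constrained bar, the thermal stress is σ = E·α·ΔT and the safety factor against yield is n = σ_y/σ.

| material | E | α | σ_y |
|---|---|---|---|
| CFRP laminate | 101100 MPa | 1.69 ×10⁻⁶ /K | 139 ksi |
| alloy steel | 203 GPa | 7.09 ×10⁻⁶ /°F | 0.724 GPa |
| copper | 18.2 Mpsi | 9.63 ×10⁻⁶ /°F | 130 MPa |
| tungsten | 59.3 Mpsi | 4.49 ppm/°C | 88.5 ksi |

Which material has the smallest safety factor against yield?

Per material, after unit conversion:
  CFRP laminate: E = 101.1, α = 1.69, σ_y = 958.4 → σ = 39.6 MPa, n = 24.2
  alloy steel: E = 203.0, α = 12.8, σ_y = 724.0 → σ = 601 MPa, n = 1.20
  copper: E = 125.5, α = 17.3, σ_y = 130.0 → σ = 505 MPa, n = 0.258
  tungsten: E = 408.9, α = 4.49, σ_y = 610.2 → σ = 426 MPa, n = 1.43
The minimum is copper at n = 0.258.

copper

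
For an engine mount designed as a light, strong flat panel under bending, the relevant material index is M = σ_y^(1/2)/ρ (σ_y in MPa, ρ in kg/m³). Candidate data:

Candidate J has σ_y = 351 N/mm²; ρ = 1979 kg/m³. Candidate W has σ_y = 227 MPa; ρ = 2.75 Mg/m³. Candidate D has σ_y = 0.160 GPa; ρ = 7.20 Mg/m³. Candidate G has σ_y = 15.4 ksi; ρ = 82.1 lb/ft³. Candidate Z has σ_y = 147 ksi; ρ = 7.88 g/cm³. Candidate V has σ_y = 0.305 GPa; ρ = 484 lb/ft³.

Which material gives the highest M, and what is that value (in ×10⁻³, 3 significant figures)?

Convert each candidate to consistent units, then evaluate M:
  candidate J: σ_y = 351.0 MPa, ρ = 1979 kg/m³
  candidate W: σ_y = 227.0 MPa, ρ = 2750 kg/m³
  candidate D: σ_y = 160.0 MPa, ρ = 7200 kg/m³
  candidate G: σ_y = 106.2 MPa, ρ = 1315 kg/m³
  candidate Z: σ_y = 1014 MPa, ρ = 7880 kg/m³
  candidate V: σ_y = 305.0 MPa, ρ = 7753 kg/m³
  candidate J: M = 9.47×10⁻³
  candidate G: M = 7.84×10⁻³
  candidate W: M = 5.48×10⁻³
  candidate Z: M = 4.04×10⁻³
  candidate V: M = 2.25×10⁻³
  candidate D: M = 1.76×10⁻³
The maximum is for candidate J.

candidate J, M = 9.47×10⁻³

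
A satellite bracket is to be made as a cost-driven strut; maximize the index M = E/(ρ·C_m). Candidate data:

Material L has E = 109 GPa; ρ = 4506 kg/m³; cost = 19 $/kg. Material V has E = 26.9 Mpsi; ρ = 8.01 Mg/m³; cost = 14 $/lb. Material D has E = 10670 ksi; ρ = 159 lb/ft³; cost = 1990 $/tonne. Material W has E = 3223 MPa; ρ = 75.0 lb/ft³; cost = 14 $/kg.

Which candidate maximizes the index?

In SI units:
  material L: E = 109.0 GPa, ρ = 4506 kg/m³, cost = 19.00 $/kg
  material V: E = 185.5 GPa, ρ = 8010 kg/m³, cost = 30.86 $/kg
  material D: E = 73.57 GPa, ρ = 2547 kg/m³, cost = 1.990 $/kg
  material W: E = 3.223 GPa, ρ = 1201 kg/m³, cost = 14.00 $/kg
  material D: M = 14.5 MN·m per $
  material L: M = 1.27 MN·m per $
  material V: M = 0.750 MN·m per $
  material W: M = 0.192 MN·m per $
Material D ranks first.

material D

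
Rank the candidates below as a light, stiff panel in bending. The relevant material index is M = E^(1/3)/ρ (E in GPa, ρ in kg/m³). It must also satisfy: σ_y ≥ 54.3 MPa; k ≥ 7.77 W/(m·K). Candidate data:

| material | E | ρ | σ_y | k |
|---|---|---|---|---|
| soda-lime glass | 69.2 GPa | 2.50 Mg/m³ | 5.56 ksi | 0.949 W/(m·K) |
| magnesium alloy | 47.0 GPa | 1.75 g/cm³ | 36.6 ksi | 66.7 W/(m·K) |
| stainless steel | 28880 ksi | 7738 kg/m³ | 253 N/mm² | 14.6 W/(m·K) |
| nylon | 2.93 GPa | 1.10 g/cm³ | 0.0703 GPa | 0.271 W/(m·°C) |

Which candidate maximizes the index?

magnesium alloy

Screen on constraints: σ_y ≥ 54.3 MPa; k ≥ 7.77 W/(m·K). Survivors: magnesium alloy, stainless steel.
In SI units:
  magnesium alloy: E = 47.00 GPa, ρ = 1750 kg/m³
  stainless steel: E = 199.1 GPa, ρ = 7738 kg/m³
  magnesium alloy: M = 2.06×10⁻³
  stainless steel: M = 0.755×10⁻³
Magnesium alloy has the largest M.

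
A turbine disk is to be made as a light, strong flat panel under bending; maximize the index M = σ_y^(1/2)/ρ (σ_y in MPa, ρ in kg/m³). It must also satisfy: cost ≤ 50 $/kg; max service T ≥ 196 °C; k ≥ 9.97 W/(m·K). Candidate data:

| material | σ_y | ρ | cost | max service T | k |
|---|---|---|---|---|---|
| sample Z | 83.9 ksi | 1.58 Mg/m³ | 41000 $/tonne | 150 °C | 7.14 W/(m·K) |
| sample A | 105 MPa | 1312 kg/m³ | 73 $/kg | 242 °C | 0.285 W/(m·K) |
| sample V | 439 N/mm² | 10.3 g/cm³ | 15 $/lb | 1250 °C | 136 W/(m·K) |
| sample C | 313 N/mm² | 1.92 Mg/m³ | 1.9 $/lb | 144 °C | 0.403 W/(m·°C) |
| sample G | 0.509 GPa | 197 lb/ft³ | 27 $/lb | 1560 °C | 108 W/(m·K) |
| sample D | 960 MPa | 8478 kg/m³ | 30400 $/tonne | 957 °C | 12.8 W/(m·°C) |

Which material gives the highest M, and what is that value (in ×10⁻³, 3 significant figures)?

sample D, M = 3.65×10⁻³

Screen on constraints: cost ≤ 50 $/kg; max service T ≥ 196 °C; k ≥ 9.97 W/(m·K). Survivors: sample V, sample D.
Convert each candidate to consistent units, then evaluate M:
  sample V: σ_y = 439.0 MPa, ρ = 10300 kg/m³
  sample D: σ_y = 960.0 MPa, ρ = 8478 kg/m³
  sample D: M = 3.65×10⁻³
  sample V: M = 2.03×10⁻³
Highest index: sample D.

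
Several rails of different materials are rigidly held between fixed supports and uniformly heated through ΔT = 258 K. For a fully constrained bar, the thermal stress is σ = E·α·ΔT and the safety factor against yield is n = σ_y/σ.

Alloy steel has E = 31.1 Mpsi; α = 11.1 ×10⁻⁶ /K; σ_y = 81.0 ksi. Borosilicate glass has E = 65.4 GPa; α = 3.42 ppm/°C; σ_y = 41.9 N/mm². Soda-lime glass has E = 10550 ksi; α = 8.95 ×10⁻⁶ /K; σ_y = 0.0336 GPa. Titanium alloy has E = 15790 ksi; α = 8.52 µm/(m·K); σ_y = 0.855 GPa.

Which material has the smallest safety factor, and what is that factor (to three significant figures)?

Converting E to GPa, α to ×10⁻⁶/K, σ_y to MPa, then σ and n for each:
  alloy steel: E = 214.4, α = 11.1, σ_y = 558.5 → σ = 614 MPa, n = 0.909
  borosilicate glass: E = 65.40, α = 3.42, σ_y = 41.90 → σ = 57.7 MPa, n = 0.726
  soda-lime glass: E = 72.74, α = 8.95, σ_y = 33.60 → σ = 168 MPa, n = 0.200
  titanium alloy: E = 108.9, α = 8.52, σ_y = 855.0 → σ = 239 MPa, n = 3.57
Smallest n: soda-lime glass with n = 0.200.

soda-lime glass, n = 0.200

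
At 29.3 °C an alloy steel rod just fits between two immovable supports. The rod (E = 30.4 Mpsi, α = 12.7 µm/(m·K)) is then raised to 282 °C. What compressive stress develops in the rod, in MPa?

673 MPa

E = 30.4 Mpsi = 209.6 GPa.
ΔT = 252.7 K. Constrained thermal stress σ = E·α·ΔT = 209.6×10³ MPa × 12.7×10⁻⁶ × 252.7 = 673 MPa (compressive).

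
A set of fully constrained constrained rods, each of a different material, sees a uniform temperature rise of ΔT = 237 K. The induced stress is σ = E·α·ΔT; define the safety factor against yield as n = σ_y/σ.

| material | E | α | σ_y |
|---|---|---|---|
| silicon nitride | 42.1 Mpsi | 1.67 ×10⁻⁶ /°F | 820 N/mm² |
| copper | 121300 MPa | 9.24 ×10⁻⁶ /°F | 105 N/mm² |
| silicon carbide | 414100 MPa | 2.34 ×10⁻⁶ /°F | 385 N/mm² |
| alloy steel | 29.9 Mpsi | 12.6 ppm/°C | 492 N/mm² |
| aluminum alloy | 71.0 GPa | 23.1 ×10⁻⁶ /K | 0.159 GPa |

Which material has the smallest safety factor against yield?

With everything in SI (GPa, ×10⁻⁶/K, MPa):
  silicon nitride: E = 290.3, α = 3.01, σ_y = 820.0 → σ = 207 MPa, n = 3.97
  copper: E = 121.3, α = 16.6, σ_y = 105.0 → σ = 478 MPa, n = 0.220
  silicon carbide: E = 414.1, α = 4.21, σ_y = 385.0 → σ = 413 MPa, n = 0.931
  alloy steel: E = 206.2, α = 12.6, σ_y = 492.0 → σ = 616 MPa, n = 0.799
  aluminum alloy: E = 71.00, α = 23.1, σ_y = 159.0 → σ = 389 MPa, n = 0.409
The minimum is copper at n = 0.220.

copper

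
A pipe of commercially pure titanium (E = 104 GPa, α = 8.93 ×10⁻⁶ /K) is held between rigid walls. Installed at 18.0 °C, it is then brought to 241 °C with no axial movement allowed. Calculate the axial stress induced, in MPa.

207 MPa

ΔT = 223.0 K. Constrained thermal stress σ = E·α·ΔT = 104.0×10³ MPa × 8.93×10⁻⁶ × 223.0 = 207 MPa (compressive).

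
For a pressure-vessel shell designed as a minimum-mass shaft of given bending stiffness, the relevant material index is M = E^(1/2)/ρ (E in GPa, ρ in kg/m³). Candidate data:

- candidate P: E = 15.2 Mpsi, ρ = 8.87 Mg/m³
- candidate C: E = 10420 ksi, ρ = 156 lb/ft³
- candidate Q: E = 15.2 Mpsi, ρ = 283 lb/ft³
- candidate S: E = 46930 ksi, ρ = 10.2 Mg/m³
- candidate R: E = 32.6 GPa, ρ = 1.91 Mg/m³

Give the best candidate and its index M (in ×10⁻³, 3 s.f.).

candidate C, M = 3.39×10⁻³

Normalizing units and computing the index:
  candidate P: E = 104.8 GPa, ρ = 8870 kg/m³
  candidate C: E = 71.84 GPa, ρ = 2499 kg/m³
  candidate Q: E = 104.8 GPa, ρ = 4533 kg/m³
  candidate S: E = 323.6 GPa, ρ = 10200 kg/m³
  candidate R: E = 32.60 GPa, ρ = 1910 kg/m³
  candidate C: M = 3.39×10⁻³
  candidate R: M = 2.99×10⁻³
  candidate Q: M = 2.26×10⁻³
  candidate S: M = 1.76×10⁻³
  candidate P: M = 1.15×10⁻³
Candidate C ranks first.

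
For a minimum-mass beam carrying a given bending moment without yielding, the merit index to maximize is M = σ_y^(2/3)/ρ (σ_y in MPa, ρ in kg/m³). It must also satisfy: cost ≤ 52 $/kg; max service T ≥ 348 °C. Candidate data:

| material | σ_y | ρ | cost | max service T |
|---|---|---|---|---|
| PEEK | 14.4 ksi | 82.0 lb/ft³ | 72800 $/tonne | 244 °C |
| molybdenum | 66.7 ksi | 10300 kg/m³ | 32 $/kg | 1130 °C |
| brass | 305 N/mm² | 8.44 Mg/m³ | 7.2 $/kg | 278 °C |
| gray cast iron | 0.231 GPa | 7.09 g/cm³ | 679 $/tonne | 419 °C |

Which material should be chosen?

molybdenum

Screen on constraints: cost ≤ 52 $/kg; max service T ≥ 348 °C. Survivors: molybdenum, gray cast iron.
Convert each candidate to consistent units, then evaluate M:
  molybdenum: σ_y = 459.9 MPa, ρ = 10300 kg/m³
  gray cast iron: σ_y = 231.0 MPa, ρ = 7090 kg/m³
  molybdenum: M = 5.78×10⁻³
  gray cast iron: M = 5.31×10⁻³
The maximum is for molybdenum.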